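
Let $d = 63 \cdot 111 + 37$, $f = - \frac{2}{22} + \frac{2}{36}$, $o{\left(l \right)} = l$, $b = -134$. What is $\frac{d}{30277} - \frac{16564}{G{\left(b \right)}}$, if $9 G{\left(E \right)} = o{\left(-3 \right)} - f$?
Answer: $\frac{893691788906}{17772599} \approx 50285.0$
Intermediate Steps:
$f = - \frac{7}{198}$ ($f = \left(-2\right) \frac{1}{22} + 2 \cdot \frac{1}{36} = - \frac{1}{11} + \frac{1}{18} = - \frac{7}{198} \approx -0.035354$)
$G{\left(E \right)} = - \frac{587}{1782}$ ($G{\left(E \right)} = \frac{-3 - - \frac{7}{198}}{9} = \frac{-3 + \frac{7}{198}}{9} = \frac{1}{9} \left(- \frac{587}{198}\right) = - \frac{587}{1782}$)
$d = 7030$ ($d = 6993 + 37 = 7030$)
$\frac{d}{30277} - \frac{16564}{G{\left(b \right)}} = \frac{7030}{30277} - \frac{16564}{- \frac{587}{1782}} = 7030 \cdot \frac{1}{30277} - - \frac{29517048}{587} = \frac{7030}{30277} + \frac{29517048}{587} = \frac{893691788906}{17772599}$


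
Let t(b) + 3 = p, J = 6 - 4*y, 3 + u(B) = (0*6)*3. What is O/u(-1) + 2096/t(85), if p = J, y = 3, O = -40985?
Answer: 120859/9 ≈ 13429.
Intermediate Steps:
u(B) = -3 (u(B) = -3 + (0*6)*3 = -3 + 0*3 = -3 + 0 = -3)
J = -6 (J = 6 - 4*3 = 6 - 12 = -6)
p = -6
t(b) = -9 (t(b) = -3 - 6 = -9)
O/u(-1) + 2096/t(85) = -40985/(-3) + 2096/(-9) = -40985*(-⅓) + 2096*(-⅑) = 40985/3 - 2096/9 = 120859/9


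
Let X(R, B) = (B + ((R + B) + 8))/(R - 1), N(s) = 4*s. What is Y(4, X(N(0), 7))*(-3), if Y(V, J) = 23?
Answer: -69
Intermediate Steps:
X(R, B) = (8 + R + 2*B)/(-1 + R) (X(R, B) = (B + ((B + R) + 8))/(-1 + R) = (B + (8 + B + R))/(-1 + R) = (8 + R + 2*B)/(-1 + R))
Y(4, X(N(0), 7))*(-3) = 23*(-3) = -69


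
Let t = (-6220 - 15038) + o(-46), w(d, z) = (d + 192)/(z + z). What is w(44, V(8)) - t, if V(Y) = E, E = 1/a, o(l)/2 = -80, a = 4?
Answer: 21890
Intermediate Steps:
o(l) = -160 (o(l) = 2*(-80) = -160)
E = ¼ (E = 1/4 = ¼ ≈ 0.25000)
V(Y) = ¼
w(d, z) = (192 + d)/(2*z) (w(d, z) = (192 + d)/((2*z)) = (192 + d)*(1/(2*z)) = (192 + d)/(2*z))
t = -21418 (t = (-6220 - 15038) - 160 = -21258 - 160 = -21418)
w(44, V(8)) - t = (192 + 44)/(2*(¼)) - 1*(-21418) = (½)*4*236 + 21418 = 472 + 21418 = 21890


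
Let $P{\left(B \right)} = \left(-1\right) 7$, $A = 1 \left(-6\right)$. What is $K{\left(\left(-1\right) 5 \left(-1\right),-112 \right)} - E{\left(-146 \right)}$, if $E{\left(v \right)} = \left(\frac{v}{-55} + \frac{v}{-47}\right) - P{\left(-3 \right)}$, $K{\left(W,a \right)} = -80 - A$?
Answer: $- \frac{224277}{2585} \approx -86.761$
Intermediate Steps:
$A = -6$
$P{\left(B \right)} = -7$
$K{\left(W,a \right)} = -74$ ($K{\left(W,a \right)} = -80 - -6 = -80 + 6 = -74$)
$E{\left(v \right)} = 7 - \frac{102 v}{2585}$ ($E{\left(v \right)} = \left(\frac{v}{-55} + \frac{v}{-47}\right) - -7 = \left(v \left(- \frac{1}{55}\right) + v \left(- \frac{1}{47}\right)\right) + 7 = \left(- \frac{v}{55} - \frac{v}{47}\right) + 7 = - \frac{102 v}{2585} + 7 = 7 - \frac{102 v}{2585}$)
$K{\left(\left(-1\right) 5 \left(-1\right),-112 \right)} - E{\left(-146 \right)} = -74 - \left(7 - - \frac{14892}{2585}\right) = -74 - \left(7 + \frac{14892}{2585}\right) = -74 - \frac{32987}{2585} = - \frac{224277}{2585}$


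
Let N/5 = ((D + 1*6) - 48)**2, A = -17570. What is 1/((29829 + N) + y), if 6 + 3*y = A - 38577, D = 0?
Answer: 3/59794 ≈ 5.0172e-5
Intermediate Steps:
N = 8820 (N = 5*((0 + 1*6) - 48)**2 = 5*((0 + 6) - 48)**2 = 5*(6 - 48)**2 = 5*(-42)**2 = 5*1764 = 8820)
y = -56153/3 (y = -2 + (-17570 - 38577)/3 = -2 + (1/3)*(-56147) = -2 - 56147/3 = -56153/3 ≈ -18718.)
1/((29829 + N) + y) = 1/((29829 + 8820) - 56153/3) = 1/(38649 - 56153/3) = 1/(59794/3) = 3/59794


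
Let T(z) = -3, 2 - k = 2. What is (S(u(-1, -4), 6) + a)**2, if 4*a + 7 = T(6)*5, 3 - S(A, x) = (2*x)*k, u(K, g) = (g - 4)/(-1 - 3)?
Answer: 25/4 ≈ 6.2500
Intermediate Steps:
k = 0 (k = 2 - 1*2 = 2 - 2 = 0)
u(K, g) = 1 - g/4 (u(K, g) = (-4 + g)/(-4) = (-4 + g)*(-1/4) = 1 - g/4)
S(A, x) = 3 (S(A, x) = 3 - 2*x*0 = 3 - 1*0 = 3 + 0 = 3)
a = -11/2 (a = -7/4 + (-3*5)/4 = -7/4 + (1/4)*(-15) = -7/4 - 15/4 = -11/2 ≈ -5.5000)
(S(u(-1, -4), 6) + a)**2 = (3 - 11/2)**2 = (-5/2)**2 = 25/4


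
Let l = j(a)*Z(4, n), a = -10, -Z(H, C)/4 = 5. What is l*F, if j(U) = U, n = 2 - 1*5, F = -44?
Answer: -8800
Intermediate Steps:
n = -3 (n = 2 - 5 = -3)
Z(H, C) = -20 (Z(H, C) = -4*5 = -20)
l = 200 (l = -10*(-20) = 200)
l*F = 200*(-44) = -8800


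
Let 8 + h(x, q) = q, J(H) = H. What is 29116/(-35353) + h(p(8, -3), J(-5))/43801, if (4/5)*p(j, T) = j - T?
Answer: -1275769505/1548496753 ≈ -0.82388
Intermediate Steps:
p(j, T) = -5*T/4 + 5*j/4 (p(j, T) = 5*(j - T)/4 = -5*T/4 + 5*j/4)
h(x, q) = -8 + q
29116/(-35353) + h(p(8, -3), J(-5))/43801 = 29116/(-35353) + (-8 - 5)/43801 = 29116*(-1/35353) - 13*1/43801 = -29116/35353 - 13/43801 = -1275769505/1548496753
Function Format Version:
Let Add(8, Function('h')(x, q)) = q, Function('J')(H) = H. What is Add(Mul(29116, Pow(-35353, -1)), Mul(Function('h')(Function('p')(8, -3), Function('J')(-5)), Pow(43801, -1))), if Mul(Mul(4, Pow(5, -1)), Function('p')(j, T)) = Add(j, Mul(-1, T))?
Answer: Rational(-1275769505, 1548496753) ≈ -0.82388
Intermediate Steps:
Function('p')(j, T) = Add(Mul(Rational(-5, 4), T), Mul(Rational(5, 4), j)) (Function('p')(j, T) = Mul(Rational(5, 4), Add(j, Mul(-1, T))) = Add(Mul(Rational(-5, 4), T), Mul(Rational(5, 4), j)))
Function('h')(x, q) = Add(-8, q)
Add(Mul(29116, Pow(-35353, -1)), Mul(Function('h')(Function('p')(8, -3), Function('J')(-5)), Pow(43801, -1))) = Add(Mul(29116, Pow(-35353, -1)), Mul(Add(-8, -5), Pow(43801, -1))) = Add(Mul(29116, Rational(-1, 35353)), Mul(-13, Rational(1, 43801))) = Add(Rational(-29116, 35353), Rational(-13, 43801)) = Rational(-1275769505, 1548496753)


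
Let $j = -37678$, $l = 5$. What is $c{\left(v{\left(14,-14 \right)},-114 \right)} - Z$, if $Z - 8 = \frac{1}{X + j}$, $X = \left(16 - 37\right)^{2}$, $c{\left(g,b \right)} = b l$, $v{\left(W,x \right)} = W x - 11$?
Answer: $- \frac{21522985}{37237} \approx -578.0$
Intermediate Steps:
$v{\left(W,x \right)} = -11 + W x$
$c{\left(g,b \right)} = 5 b$ ($c{\left(g,b \right)} = b 5 = 5 b$)
$X = 441$ ($X = \left(-21\right)^{2} = 441$)
$Z = \frac{297895}{37237}$ ($Z = 8 + \frac{1}{441 - 37678} = 8 + \frac{1}{-37237} = 8 - \frac{1}{37237} = \frac{297895}{37237} \approx 8.0$)
$c{\left(v{\left(14,-14 \right)},-114 \right)} - Z = 5 \left(-114\right) - \frac{297895}{37237} = -570 - \frac{297895}{37237} = - \frac{21522985}{37237}$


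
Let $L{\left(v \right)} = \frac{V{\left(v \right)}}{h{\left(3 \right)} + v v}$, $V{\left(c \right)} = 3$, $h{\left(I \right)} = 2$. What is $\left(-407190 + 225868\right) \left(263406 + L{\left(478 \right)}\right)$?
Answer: $- \frac{1818798169427953}{38081} \approx -4.7761 \cdot 10^{10}$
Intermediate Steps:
$L{\left(v \right)} = \frac{3}{2 + v^{2}}$ ($L{\left(v \right)} = \frac{1}{2 + v v} 3 = \frac{1}{2 + v^{2}} \cdot 3 = \frac{3}{2 + v^{2}}$)
$\left(-407190 + 225868\right) \left(263406 + L{\left(478 \right)}\right) = \left(-407190 + 225868\right) \left(263406 + \frac{3}{2 + 478^{2}}\right) = - 181322 \left(263406 + \frac{3}{2 + 228484}\right) = - 181322 \left(263406 + \frac{3}{228486}\right) = - 181322 \left(263406 + 3 \cdot \frac{1}{228486}\right) = - 181322 \left(263406 + \frac{1}{76162}\right) = \left(-181322\right) \frac{20061527773}{76162} = - \frac{1818798169427953}{38081}$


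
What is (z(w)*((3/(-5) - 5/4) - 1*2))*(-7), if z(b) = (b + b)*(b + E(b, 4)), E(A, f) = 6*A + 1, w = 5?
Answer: 9702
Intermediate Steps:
E(A, f) = 1 + 6*A
z(b) = 2*b*(1 + 7*b) (z(b) = (b + b)*(b + (1 + 6*b)) = (2*b)*(1 + 7*b) = 2*b*(1 + 7*b))
(z(w)*((3/(-5) - 5/4) - 1*2))*(-7) = ((2*5*(1 + 7*5))*((3/(-5) - 5/4) - 1*2))*(-7) = ((2*5*(1 + 35))*((3*(-⅕) - 5*¼) - 2))*(-7) = ((2*5*36)*((-⅗ - 5/4) - 2))*(-7) = (360*(-37/20 - 2))*(-7) = (360*(-77/20))*(-7) = -1386*(-7) = 9702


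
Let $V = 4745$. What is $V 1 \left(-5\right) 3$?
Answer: $-71175$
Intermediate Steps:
$V 1 \left(-5\right) 3 = 4745 \cdot 1 \left(-5\right) 3 = 4745 \left(\left(-5\right) 3\right) = 4745 \left(-15\right) = -71175$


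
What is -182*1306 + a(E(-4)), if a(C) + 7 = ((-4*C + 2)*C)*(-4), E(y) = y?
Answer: -237411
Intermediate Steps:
a(C) = -7 - 4*C*(2 - 4*C) (a(C) = -7 + ((-4*C + 2)*C)*(-4) = -7 + ((2 - 4*C)*C)*(-4) = -7 + (C*(2 - 4*C))*(-4) = -7 - 4*C*(2 - 4*C))
-182*1306 + a(E(-4)) = -182*1306 + (-7 - 8*(-4) + 16*(-4)²) = -237692 + (-7 + 32 + 16*16) = -237692 + (-7 + 32 + 256) = -237692 + 281 = -237411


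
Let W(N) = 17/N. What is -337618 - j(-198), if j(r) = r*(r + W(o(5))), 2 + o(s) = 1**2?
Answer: -380188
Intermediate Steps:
o(s) = -1 (o(s) = -2 + 1**2 = -2 + 1 = -1)
j(r) = r*(-17 + r) (j(r) = r*(r + 17/(-1)) = r*(r + 17*(-1)) = r*(r - 17) = r*(-17 + r))
-337618 - j(-198) = -337618 - (-198)*(-17 - 198) = -337618 - (-198)*(-215) = -337618 - 1*42570 = -337618 - 42570 = -380188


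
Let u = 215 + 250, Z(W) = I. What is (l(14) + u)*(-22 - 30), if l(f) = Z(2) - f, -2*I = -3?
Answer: -23530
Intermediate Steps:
I = 3/2 (I = -½*(-3) = 3/2 ≈ 1.5000)
Z(W) = 3/2
u = 465
l(f) = 3/2 - f
(l(14) + u)*(-22 - 30) = ((3/2 - 1*14) + 465)*(-22 - 30) = ((3/2 - 14) + 465)*(-52) = (-25/2 + 465)*(-52) = (905/2)*(-52) = -23530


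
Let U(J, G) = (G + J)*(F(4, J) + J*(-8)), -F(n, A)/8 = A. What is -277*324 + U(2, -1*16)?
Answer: -89300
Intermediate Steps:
F(n, A) = -8*A
U(J, G) = -16*J*(G + J) (U(J, G) = (G + J)*(-8*J + J*(-8)) = (G + J)*(-8*J - 8*J) = (G + J)*(-16*J) = -16*J*(G + J))
-277*324 + U(2, -1*16) = -277*324 + 16*2*(-(-1)*16 - 1*2) = -89748 + 16*2*(-1*(-16) - 2) = -89748 + 16*2*(16 - 2) = -89748 + 16*2*14 = -89748 + 448 = -89300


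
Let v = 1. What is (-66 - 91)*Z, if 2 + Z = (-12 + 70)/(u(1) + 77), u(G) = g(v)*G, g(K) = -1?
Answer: 7379/38 ≈ 194.18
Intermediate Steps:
u(G) = -G
Z = -47/38 (Z = -2 + (-12 + 70)/(-1*1 + 77) = -2 + 58/(-1 + 77) = -2 + 58/76 = -2 + 58*(1/76) = -2 + 29/38 = -47/38 ≈ -1.2368)
(-66 - 91)*Z = (-66 - 91)*(-47/38) = -157*(-47/38) = 7379/38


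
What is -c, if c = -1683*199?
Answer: 334917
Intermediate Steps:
c = -334917
-c = -1*(-334917) = 334917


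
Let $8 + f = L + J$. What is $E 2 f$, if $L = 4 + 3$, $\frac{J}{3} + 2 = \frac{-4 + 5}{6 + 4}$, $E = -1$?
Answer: $\frac{67}{5} \approx 13.4$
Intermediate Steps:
$J = - \frac{57}{10}$ ($J = -6 + 3 \frac{-4 + 5}{6 + 4} = -6 + 3 \cdot 1 \cdot \frac{1}{10} = -6 + 3 \cdot \frac{1}{10} = -6 + \frac{3}{10} = - \frac{57}{10} \approx -5.7$)
$L = 7$
$f = - \frac{67}{10}$ ($f = -8 + \left(7 - \frac{57}{10}\right) = -8 + \frac{13}{10} = - \frac{67}{10} \approx -6.7$)
$E 2 f = \left(-1\right) 2 \left(- \frac{67}{10}\right) = \left(-2\right) \left(- \frac{67}{10}\right) = \frac{67}{5}$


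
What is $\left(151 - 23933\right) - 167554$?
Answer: $-191336$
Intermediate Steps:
$\left(151 - 23933\right) - 167554 = -23782 - 167554 = -191336$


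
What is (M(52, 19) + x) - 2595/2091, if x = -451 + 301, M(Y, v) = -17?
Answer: -117264/697 ≈ -168.24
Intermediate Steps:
x = -150
(M(52, 19) + x) - 2595/2091 = (-17 - 150) - 2595/2091 = -167 - 2595*1/2091 = -167 - 865/697 = -117264/697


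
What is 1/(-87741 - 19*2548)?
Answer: -1/136153 ≈ -7.3447e-6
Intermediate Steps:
1/(-87741 - 19*2548) = 1/(-87741 - 48412) = 1/(-136153) = -1/136153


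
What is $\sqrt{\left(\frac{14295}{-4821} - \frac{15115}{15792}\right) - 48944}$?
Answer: $\frac{i \sqrt{1970245314333977289}}{6344436} \approx 221.24 i$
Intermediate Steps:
$\sqrt{\left(\frac{14295}{-4821} - \frac{15115}{15792}\right) - 48944} = \sqrt{\left(14295 \left(- \frac{1}{4821}\right) - \frac{15115}{15792}\right) - 48944} = \sqrt{\left(- \frac{4765}{1607} - \frac{15115}{15792}\right) - 48944} = \sqrt{- \frac{99538685}{25377744} - 48944} = \sqrt{- \frac{1242187841021}{25377744}} = \frac{i \sqrt{1970245314333977289}}{6344436}$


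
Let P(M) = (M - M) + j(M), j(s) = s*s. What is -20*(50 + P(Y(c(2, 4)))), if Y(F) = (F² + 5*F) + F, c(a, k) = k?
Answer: -33000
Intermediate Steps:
j(s) = s²
Y(F) = F² + 6*F
P(M) = M² (P(M) = (M - M) + M² = 0 + M² = M²)
-20*(50 + P(Y(c(2, 4)))) = -20*(50 + (4*(6 + 4))²) = -20*(50 + (4*10)²) = -20*(50 + 40²) = -20*(50 + 1600) = -20*1650 = -33000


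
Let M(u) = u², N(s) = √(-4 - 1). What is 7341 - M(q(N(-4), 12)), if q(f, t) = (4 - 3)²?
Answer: 7340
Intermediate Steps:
N(s) = I*√5 (N(s) = √(-5) = I*√5)
q(f, t) = 1 (q(f, t) = 1² = 1)
7341 - M(q(N(-4), 12)) = 7341 - 1*1² = 7341 - 1*1 = 7341 - 1 = 7340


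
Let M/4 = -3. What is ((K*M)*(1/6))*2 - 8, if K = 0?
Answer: -8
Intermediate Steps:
M = -12 (M = 4*(-3) = -12)
((K*M)*(1/6))*2 - 8 = ((0*(-12))*(1/6))*2 - 8 = (0*(1*(⅙)))*2 - 8 = (0*(⅙))*2 - 8 = 0*2 - 8 = 0 - 8 = -8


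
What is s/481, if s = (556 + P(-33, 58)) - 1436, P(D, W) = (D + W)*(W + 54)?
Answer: 1920/481 ≈ 3.9917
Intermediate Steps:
P(D, W) = (54 + W)*(D + W) (P(D, W) = (D + W)*(54 + W) = (54 + W)*(D + W))
s = 1920 (s = (556 + (58**2 + 54*(-33) + 54*58 - 33*58)) - 1436 = (556 + (3364 - 1782 + 3132 - 1914)) - 1436 = (556 + 2800) - 1436 = 3356 - 1436 = 1920)
s/481 = 1920/481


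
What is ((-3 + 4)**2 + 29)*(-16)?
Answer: -480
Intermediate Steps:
((-3 + 4)**2 + 29)*(-16) = (1**2 + 29)*(-16) = (1 + 29)*(-16) = 30*(-16) = -480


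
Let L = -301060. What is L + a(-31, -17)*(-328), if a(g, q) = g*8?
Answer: -219716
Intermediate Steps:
a(g, q) = 8*g
L + a(-31, -17)*(-328) = -301060 + (8*(-31))*(-328) = -301060 - 248*(-328) = -301060 + 81344 = -219716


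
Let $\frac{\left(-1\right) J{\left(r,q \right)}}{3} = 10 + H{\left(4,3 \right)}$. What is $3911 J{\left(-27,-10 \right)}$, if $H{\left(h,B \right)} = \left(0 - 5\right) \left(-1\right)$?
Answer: $-175995$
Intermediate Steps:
$H{\left(h,B \right)} = 5$ ($H{\left(h,B \right)} = \left(-5\right) \left(-1\right) = 5$)
$J{\left(r,q \right)} = -45$ ($J{\left(r,q \right)} = - 3 \left(10 + 5\right) = \left(-3\right) 15 = -45$)
$3911 J{\left(-27,-10 \right)} = 3911 \left(-45\right) = -175995$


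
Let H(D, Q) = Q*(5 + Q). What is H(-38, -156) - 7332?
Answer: 16224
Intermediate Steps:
H(-38, -156) - 7332 = -156*(5 - 156) - 7332 = -156*(-151) - 7332 = 23556 - 7332 = 16224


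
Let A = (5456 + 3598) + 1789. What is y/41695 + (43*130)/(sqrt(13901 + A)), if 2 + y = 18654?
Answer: 18652/41695 + 2795*sqrt(6186)/6186 ≈ 35.984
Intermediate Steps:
A = 10843 (A = 9054 + 1789 = 10843)
y = 18652 (y = -2 + 18654 = 18652)
y/41695 + (43*130)/(sqrt(13901 + A)) = 18652/41695 + (43*130)/(sqrt(13901 + 10843)) = 18652*(1/41695) + 5590/(sqrt(24744)) = 18652/41695 + 5590/((2*sqrt(6186))) = 18652/41695 + 5590*(sqrt(6186)/12372) = 18652/41695 + 2795*sqrt(6186)/6186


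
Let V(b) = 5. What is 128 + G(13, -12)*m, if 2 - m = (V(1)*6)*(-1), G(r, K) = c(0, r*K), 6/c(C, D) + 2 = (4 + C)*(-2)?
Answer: 544/5 ≈ 108.80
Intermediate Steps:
c(C, D) = 6/(-10 - 2*C) (c(C, D) = 6/(-2 + (4 + C)*(-2)) = 6/(-2 + (-8 - 2*C)) = 6/(-10 - 2*C))
G(r, K) = -⅗ (G(r, K) = -3/(5 + 0) = -3/5 = -3*⅕ = -⅗)
m = 32 (m = 2 - 5*6*(-1) = 2 - 30*(-1) = 2 - 1*(-30) = 2 + 30 = 32)
128 + G(13, -12)*m = 128 - ⅗*32 = 128 - 96/5 = 544/5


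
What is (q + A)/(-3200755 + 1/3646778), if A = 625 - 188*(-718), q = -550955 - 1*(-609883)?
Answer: -709433251786/11672442917389 ≈ -0.060778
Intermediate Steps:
q = 58928 (q = -550955 + 609883 = 58928)
A = 135609 (A = 625 + 134984 = 135609)
(q + A)/(-3200755 + 1/3646778) = (58928 + 135609)/(-3200755 + 1/3646778) = 194537/(-3200755 + 1/3646778) = 194537/(-11672442917389/3646778) = 194537*(-3646778/11672442917389) = -709433251786/11672442917389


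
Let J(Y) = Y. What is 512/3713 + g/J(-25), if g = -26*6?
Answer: 592028/92825 ≈ 6.3779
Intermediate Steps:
g = -156
512/3713 + g/J(-25) = 512/3713 - 156/(-25) = 512*(1/3713) - 156*(-1/25) = 512/3713 + 156/25 = 592028/92825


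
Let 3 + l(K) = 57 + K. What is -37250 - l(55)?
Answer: -37359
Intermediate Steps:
l(K) = 54 + K (l(K) = -3 + (57 + K) = 54 + K)
-37250 - l(55) = -37250 - (54 + 55) = -37250 - 1*109 = -37250 - 109 = -37359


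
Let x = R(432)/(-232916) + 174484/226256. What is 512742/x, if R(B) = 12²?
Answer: 1688800459417752/2537970905 ≈ 6.6541e+5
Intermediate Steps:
R(B) = 144
x = 2537970905/3293665156 (x = 144/(-232916) + 174484/226256 = 144*(-1/232916) + 174484*(1/226256) = -36/58229 + 43621/56564 = 2537970905/3293665156 ≈ 0.77056)
512742/x = 512742/(2537970905/3293665156) = 512742*(3293665156/2537970905) = 1688800459417752/2537970905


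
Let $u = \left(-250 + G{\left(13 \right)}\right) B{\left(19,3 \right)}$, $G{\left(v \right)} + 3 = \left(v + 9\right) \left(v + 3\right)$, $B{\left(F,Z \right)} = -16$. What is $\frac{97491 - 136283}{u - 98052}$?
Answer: $\frac{9698}{24909} \approx 0.38934$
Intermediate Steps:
$G{\left(v \right)} = -3 + \left(3 + v\right) \left(9 + v\right)$ ($G{\left(v \right)} = -3 + \left(v + 9\right) \left(v + 3\right) = -3 + \left(9 + v\right) \left(3 + v\right) = -3 + \left(3 + v\right) \left(9 + v\right)$)
$u = -1584$ ($u = \left(-250 + \left(24 + 13^{2} + 12 \cdot 13\right)\right) \left(-16\right) = \left(-250 + \left(24 + 169 + 156\right)\right) \left(-16\right) = \left(-250 + 349\right) \left(-16\right) = 99 \left(-16\right) = -1584$)
$\frac{97491 - 136283}{u - 98052} = \frac{97491 - 136283}{-1584 - 98052} = - \frac{38792}{-99636} = \left(-38792\right) \left(- \frac{1}{99636}\right) = \frac{9698}{24909}$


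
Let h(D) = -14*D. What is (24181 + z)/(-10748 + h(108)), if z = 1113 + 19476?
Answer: -4477/1226 ≈ -3.6517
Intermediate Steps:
z = 20589
(24181 + z)/(-10748 + h(108)) = (24181 + 20589)/(-10748 - 14*108) = 44770/(-10748 - 1512) = 44770/(-12260) = 44770*(-1/12260) = -4477/1226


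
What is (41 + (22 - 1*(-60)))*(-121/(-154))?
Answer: 1353/14 ≈ 96.643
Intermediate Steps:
(41 + (22 - 1*(-60)))*(-121/(-154)) = (41 + (22 + 60))*(-121*(-1/154)) = (41 + 82)*(11/14) = 123*(11/14) = 1353/14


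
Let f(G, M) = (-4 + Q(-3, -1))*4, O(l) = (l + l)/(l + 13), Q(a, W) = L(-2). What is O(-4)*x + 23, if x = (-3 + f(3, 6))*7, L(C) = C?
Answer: 191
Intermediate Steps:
Q(a, W) = -2
O(l) = 2*l/(13 + l) (O(l) = (2*l)/(13 + l) = 2*l/(13 + l))
f(G, M) = -24 (f(G, M) = (-4 - 2)*4 = -6*4 = -24)
x = -189 (x = (-3 - 24)*7 = -27*7 = -189)
O(-4)*x + 23 = (2*(-4)/(13 - 4))*(-189) + 23 = (2*(-4)/9)*(-189) + 23 = (2*(-4)*(⅑))*(-189) + 23 = -8/9*(-189) + 23 = 168 + 23 = 191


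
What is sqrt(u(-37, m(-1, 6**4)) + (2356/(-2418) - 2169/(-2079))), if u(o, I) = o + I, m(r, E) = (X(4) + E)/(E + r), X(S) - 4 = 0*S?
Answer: 2*I*sqrt(12320691383)/37037 ≈ 5.9939*I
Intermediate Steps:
X(S) = 4 (X(S) = 4 + 0*S = 4 + 0 = 4)
m(r, E) = (4 + E)/(E + r)
u(o, I) = I + o
sqrt(u(-37, m(-1, 6**4)) + (2356/(-2418) - 2169/(-2079))) = sqrt(((4 + 6**4)/(6**4 - 1) - 37) + (2356/(-2418) - 2169/(-2079))) = sqrt(((4 + 1296)/(1296 - 1) - 37) + (2356*(-1/2418) - 2169*(-1/2079))) = sqrt((1300/1295 - 37) + (-38/39 + 241/231)) = sqrt(((1/1295)*1300 - 37) + 69/1001) = sqrt((260/259 - 37) + 69/1001) = sqrt(-9323/259 + 69/1001) = sqrt(-1330636/37037) = 2*I*sqrt(12320691383)/37037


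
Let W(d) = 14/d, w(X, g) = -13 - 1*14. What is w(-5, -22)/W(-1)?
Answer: 27/14 ≈ 1.9286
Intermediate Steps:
w(X, g) = -27 (w(X, g) = -13 - 14 = -27)
w(-5, -22)/W(-1) = -27/(14/(-1)) = -27/(14*(-1)) = -27/(-14) = -27*(-1/14) = 27/14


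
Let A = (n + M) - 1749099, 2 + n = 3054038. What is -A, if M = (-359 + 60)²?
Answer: -1394338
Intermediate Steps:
n = 3054036 (n = -2 + 3054038 = 3054036)
M = 89401 (M = (-299)² = 89401)
A = 1394338 (A = (3054036 + 89401) - 1749099 = 3143437 - 1749099 = 1394338)
-A = -1*1394338 = -1394338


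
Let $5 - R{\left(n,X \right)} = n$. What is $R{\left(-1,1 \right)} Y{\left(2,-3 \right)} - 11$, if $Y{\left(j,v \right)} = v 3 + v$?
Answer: $-83$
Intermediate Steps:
$R{\left(n,X \right)} = 5 - n$
$Y{\left(j,v \right)} = 4 v$ ($Y{\left(j,v \right)} = 3 v + v = 4 v$)
$R{\left(-1,1 \right)} Y{\left(2,-3 \right)} - 11 = \left(5 - -1\right) 4 \left(-3\right) - 11 = \left(5 + 1\right) \left(-12\right) - 11 = 6 \left(-12\right) - 11 = -72 - 11 = -83$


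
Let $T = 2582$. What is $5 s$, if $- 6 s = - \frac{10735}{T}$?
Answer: $\frac{53675}{15492} \approx 3.4647$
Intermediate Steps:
$s = \frac{10735}{15492}$ ($s = - \frac{\left(-10735\right) \frac{1}{2582}}{6} = \left(- \frac{1}{6}\right) \left(- \frac{10735}{2582}\right) = \frac{10735}{15492} \approx 0.69294$)
$5 s = 5 \cdot \frac{10735}{15492} = \frac{53675}{15492}$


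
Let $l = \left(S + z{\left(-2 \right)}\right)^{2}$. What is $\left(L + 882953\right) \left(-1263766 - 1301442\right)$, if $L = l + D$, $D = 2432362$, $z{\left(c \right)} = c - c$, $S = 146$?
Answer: $-8559152534248$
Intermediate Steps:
$z{\left(c \right)} = 0$
$l = 21316$ ($l = \left(146 + 0\right)^{2} = 146^{2} = 21316$)
$L = 2453678$ ($L = 21316 + 2432362 = 2453678$)
$\left(L + 882953\right) \left(-1263766 - 1301442\right) = \left(2453678 + 882953\right) \left(-1263766 - 1301442\right) = 3336631 \left(-2565208\right) = -8559152534248$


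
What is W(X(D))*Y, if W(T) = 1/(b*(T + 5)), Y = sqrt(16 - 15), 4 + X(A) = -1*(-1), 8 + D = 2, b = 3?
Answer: 1/6 ≈ 0.16667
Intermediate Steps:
D = -6 (D = -8 + 2 = -6)
X(A) = -3 (X(A) = -4 - 1*(-1) = -4 + 1 = -3)
Y = 1 (Y = sqrt(1) = 1)
W(T) = 1/(15 + 3*T) (W(T) = 1/(3*(T + 5)) = 1/(3*(5 + T)) = 1/(15 + 3*T))
W(X(D))*Y = (1/(3*(5 - 3)))*1 = ((1/3)/2)*1 = ((1/3)*(1/2))*1 = (1/6)*1 = 1/6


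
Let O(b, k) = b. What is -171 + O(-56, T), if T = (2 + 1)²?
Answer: -227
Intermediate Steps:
T = 9 (T = 3² = 9)
-171 + O(-56, T) = -171 - 56 = -227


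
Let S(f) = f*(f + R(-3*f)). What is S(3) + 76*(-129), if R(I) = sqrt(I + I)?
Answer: -9795 + 9*I*sqrt(2) ≈ -9795.0 + 12.728*I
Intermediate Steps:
R(I) = sqrt(2)*sqrt(I) (R(I) = sqrt(2*I) = sqrt(2)*sqrt(I))
S(f) = f*(f + sqrt(6)*sqrt(-f)) (S(f) = f*(f + sqrt(2)*sqrt(-3*f)) = f*(f + sqrt(2)*(sqrt(3)*sqrt(-f))) = f*(f + sqrt(6)*sqrt(-f)))
S(3) + 76*(-129) = 3*(3 + sqrt(6)*sqrt(-1*3)) + 76*(-129) = 3*(3 + sqrt(6)*sqrt(-3)) - 9804 = 3*(3 + sqrt(6)*(I*sqrt(3))) - 9804 = 3*(3 + 3*I*sqrt(2)) - 9804 = (9 + 9*I*sqrt(2)) - 9804 = -9795 + 9*I*sqrt(2)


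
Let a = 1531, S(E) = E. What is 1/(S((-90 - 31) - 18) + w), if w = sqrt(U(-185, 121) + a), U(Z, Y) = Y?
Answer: -139/17669 - 2*sqrt(413)/17669 ≈ -0.010167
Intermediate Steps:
w = 2*sqrt(413) (w = sqrt(121 + 1531) = sqrt(1652) = 2*sqrt(413) ≈ 40.645)
1/(S((-90 - 31) - 18) + w) = 1/(((-90 - 31) - 18) + 2*sqrt(413)) = 1/((-121 - 18) + 2*sqrt(413)) = 1/(-139 + 2*sqrt(413))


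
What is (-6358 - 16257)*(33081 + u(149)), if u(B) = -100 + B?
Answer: -749234950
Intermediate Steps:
(-6358 - 16257)*(33081 + u(149)) = (-6358 - 16257)*(33081 + (-100 + 149)) = -22615*(33081 + 49) = -22615*33130 = -749234950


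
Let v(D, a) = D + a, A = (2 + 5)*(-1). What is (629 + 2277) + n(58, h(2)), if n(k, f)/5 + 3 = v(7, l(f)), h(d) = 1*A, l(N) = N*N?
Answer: 3171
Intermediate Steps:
A = -7 (A = 7*(-1) = -7)
l(N) = N²
h(d) = -7 (h(d) = 1*(-7) = -7)
n(k, f) = 20 + 5*f² (n(k, f) = -15 + 5*(7 + f²) = -15 + (35 + 5*f²) = 20 + 5*f²)
(629 + 2277) + n(58, h(2)) = (629 + 2277) + (20 + 5*(-7)²) = 2906 + (20 + 5*49) = 2906 + (20 + 245) = 2906 + 265 = 3171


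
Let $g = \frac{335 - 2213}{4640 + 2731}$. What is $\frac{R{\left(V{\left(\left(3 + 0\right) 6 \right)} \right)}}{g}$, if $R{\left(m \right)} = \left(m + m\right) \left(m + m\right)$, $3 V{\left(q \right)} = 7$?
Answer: $- \frac{26754}{313} \approx -85.476$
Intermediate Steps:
$V{\left(q \right)} = \frac{7}{3}$ ($V{\left(q \right)} = \frac{1}{3} \cdot 7 = \frac{7}{3}$)
$R{\left(m \right)} = 4 m^{2}$ ($R{\left(m \right)} = 2 m 2 m = 4 m^{2}$)
$g = - \frac{626}{2457}$ ($g = - \frac{1878}{7371} = \left(-1878\right) \frac{1}{7371} = - \frac{626}{2457} \approx -0.25478$)
$\frac{R{\left(V{\left(\left(3 + 0\right) 6 \right)} \right)}}{g} = \frac{4 \left(\frac{7}{3}\right)^{2}}{- \frac{626}{2457}} = 4 \cdot \frac{49}{9} \left(- \frac{2457}{626}\right) = \frac{196}{9} \left(- \frac{2457}{626}\right) = - \frac{26754}{313}$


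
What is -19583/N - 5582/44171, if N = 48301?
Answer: -1134616875/2133503471 ≈ -0.53181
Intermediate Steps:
-19583/N - 5582/44171 = -19583/48301 - 5582/44171 = -1134616875/2133503471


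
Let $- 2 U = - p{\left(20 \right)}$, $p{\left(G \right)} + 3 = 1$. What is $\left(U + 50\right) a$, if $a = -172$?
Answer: $-8428$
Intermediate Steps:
$p{\left(G \right)} = -2$ ($p{\left(G \right)} = -3 + 1 = -2$)
$U = -1$ ($U = - \frac{\left(-1\right) \left(-2\right)}{2} = \left(- \frac{1}{2}\right) 2 = -1$)
$\left(U + 50\right) a = \left(-1 + 50\right) \left(-172\right) = 49 \left(-172\right) = -8428$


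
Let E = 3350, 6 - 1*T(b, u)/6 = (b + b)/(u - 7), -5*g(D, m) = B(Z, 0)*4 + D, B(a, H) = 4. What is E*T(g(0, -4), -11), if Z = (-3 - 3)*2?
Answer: 340360/3 ≈ 1.1345e+5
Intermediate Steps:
Z = -12 (Z = -6*2 = -12)
g(D, m) = -16/5 - D/5 (g(D, m) = -(4*4 + D)/5 = -(16 + D)/5 = -16/5 - D/5)
T(b, u) = 36 - 12*b/(-7 + u) (T(b, u) = 36 - 6*(b + b)/(u - 7) = 36 - 6*2*b/(-7 + u) = 36 - 12*b/(-7 + u))
E*T(g(0, -4), -11) = 3350*(12*(-21 - (-16/5 - 1/5*0) + 3*(-11))/(-7 - 11)) = 3350*(12*(-21 - (-16/5 + 0) - 33)/(-18)) = 3350*(12*(-1/18)*(-21 - 1*(-16/5) - 33)) = 3350*(12*(-1/18)*(-21 + 16/5 - 33)) = 3350*(12*(-1/18)*(-254/5)) = 3350*(508/15) = 340360/3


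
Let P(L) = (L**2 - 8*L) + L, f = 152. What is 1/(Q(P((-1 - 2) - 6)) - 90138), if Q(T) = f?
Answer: -1/89986 ≈ -1.1113e-5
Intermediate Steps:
P(L) = L**2 - 7*L
Q(T) = 152
1/(Q(P((-1 - 2) - 6)) - 90138) = 1/(152 - 90138) = 1/(-89986) = -1/89986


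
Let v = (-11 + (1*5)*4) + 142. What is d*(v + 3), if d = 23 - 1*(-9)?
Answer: 4928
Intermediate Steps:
d = 32 (d = 23 + 9 = 32)
v = 151 (v = (-11 + 5*4) + 142 = (-11 + 20) + 142 = 9 + 142 = 151)
d*(v + 3) = 32*(151 + 3) = 32*154 = 4928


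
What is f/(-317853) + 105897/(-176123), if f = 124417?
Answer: -55572374432/55981223919 ≈ -0.99270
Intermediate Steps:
f/(-317853) + 105897/(-176123) = 124417/(-317853) + 105897/(-176123) = 124417*(-1/317853) + 105897*(-1/176123) = -124417/317853 - 105897/176123 = -55572374432/55981223919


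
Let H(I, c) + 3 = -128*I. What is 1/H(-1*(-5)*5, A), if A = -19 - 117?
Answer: -1/3203 ≈ -0.00031221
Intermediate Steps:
A = -136
H(I, c) = -3 - 128*I
1/H(-1*(-5)*5, A) = 1/(-3 - 128*(-1*(-5))*5) = 1/(-3 - 640*5) = 1/(-3 - 128*25) = 1/(-3 - 3200) = 1/(-3203) = -1/3203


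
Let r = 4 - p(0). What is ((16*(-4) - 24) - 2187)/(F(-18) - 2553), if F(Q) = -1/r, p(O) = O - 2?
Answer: 13650/15319 ≈ 0.89105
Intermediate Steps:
p(O) = -2 + O
r = 6 (r = 4 - (-2 + 0) = 4 - 1*(-2) = 4 + 2 = 6)
F(Q) = -⅙ (F(Q) = -1/6 = -1*⅙ = -⅙)
((16*(-4) - 24) - 2187)/(F(-18) - 2553) = ((16*(-4) - 24) - 2187)/(-⅙ - 2553) = ((-64 - 24) - 2187)/(-15319/6) = (-88 - 2187)*(-6/15319) = -2275*(-6/15319) = 13650/15319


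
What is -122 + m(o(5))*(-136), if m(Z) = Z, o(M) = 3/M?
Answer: -1018/5 ≈ -203.60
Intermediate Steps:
-122 + m(o(5))*(-136) = -122 + (3/5)*(-136) = -122 + (3*(⅕))*(-136) = -122 + (⅗)*(-136) = -122 - 408/5 = -1018/5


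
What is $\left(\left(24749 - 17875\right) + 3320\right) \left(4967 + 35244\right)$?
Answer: $409910934$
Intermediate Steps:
$\left(\left(24749 - 17875\right) + 3320\right) \left(4967 + 35244\right) = \left(6874 + 3320\right) 40211 = 10194 \cdot 40211 = 409910934$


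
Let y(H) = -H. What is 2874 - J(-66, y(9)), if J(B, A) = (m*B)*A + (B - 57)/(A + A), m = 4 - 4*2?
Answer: 31459/6 ≈ 5243.2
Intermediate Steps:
m = -4 (m = 4 - 8 = -4)
J(B, A) = (-57 + B)/(2*A) - 4*A*B (J(B, A) = (-4*B)*A + (B - 57)/(A + A) = -4*A*B + (-57 + B)/((2*A)) = -4*A*B + (-57 + B)*(1/(2*A)) = -4*A*B + (-57 + B)/(2*A) = (-57 + B)/(2*A) - 4*A*B)
2874 - J(-66, y(9)) = 2874 - (-57 - 66 - 8*(-66)*(-1*9)²)/(2*((-1*9))) = 2874 - (-57 - 66 - 8*(-66)*(-9)²)/(2*(-9)) = 2874 - (-1)*(-57 - 66 - 8*(-66)*81)/(2*9) = 2874 - (-1)*(-57 - 66 + 42768)/(2*9) = 2874 - (-1)*42645/(2*9) = 2874 - 1*(-14215/6) = 2874 + 14215/6 = 31459/6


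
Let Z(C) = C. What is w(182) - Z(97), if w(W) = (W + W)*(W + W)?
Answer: 132399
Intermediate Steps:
w(W) = 4*W**2 (w(W) = (2*W)*(2*W) = 4*W**2)
w(182) - Z(97) = 4*182**2 - 1*97 = 4*33124 - 97 = 132496 - 97 = 132399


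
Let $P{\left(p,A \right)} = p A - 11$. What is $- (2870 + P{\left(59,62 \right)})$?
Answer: $-6517$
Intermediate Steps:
$P{\left(p,A \right)} = -11 + A p$ ($P{\left(p,A \right)} = A p - 11 = -11 + A p$)
$- (2870 + P{\left(59,62 \right)}) = - (2870 + \left(-11 + 62 \cdot 59\right)) = - (2870 + \left(-11 + 3658\right)) = - (2870 + 3647) = \left(-1\right) 6517 = -6517$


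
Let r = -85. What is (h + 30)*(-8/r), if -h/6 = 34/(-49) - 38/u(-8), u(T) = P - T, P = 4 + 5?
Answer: 63408/14161 ≈ 4.4776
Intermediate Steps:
P = 9
u(T) = 9 - T
h = 14640/833 (h = -6*(34/(-49) - 38/(9 - 1*(-8))) = -6*(34*(-1/49) - 38/(9 + 8)) = -6*(-34/49 - 38/17) = -6*(-2440/833) = 14640/833 ≈ 17.575)
(h + 30)*(-8/r) = (14640/833 + 30)*(-8/(-85)) = 39630*(-8*(-1/85))/833 = (39630/833)*(8/85) = 63408/14161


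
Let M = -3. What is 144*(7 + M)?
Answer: 576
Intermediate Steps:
144*(7 + M) = 144*(7 - 3) = 144*4 = 576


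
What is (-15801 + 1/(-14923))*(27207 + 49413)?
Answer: -18066867584880/14923 ≈ -1.2107e+9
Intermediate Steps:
(-15801 + 1/(-14923))*(27207 + 49413) = (-15801 - 1/14923)*76620 = -235798324/14923*76620 = -18066867584880/14923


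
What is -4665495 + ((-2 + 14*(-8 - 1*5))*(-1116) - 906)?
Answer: -4461057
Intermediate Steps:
-4665495 + ((-2 + 14*(-8 - 1*5))*(-1116) - 906) = -4665495 + ((-2 + 14*(-8 - 5))*(-1116) - 906) = -4665495 + ((-2 + 14*(-13))*(-1116) - 906) = -4665495 + ((-2 - 182)*(-1116) - 906) = -4665495 + (-184*(-1116) - 906) = -4665495 + (205344 - 906) = -4665495 + 204438 = -4461057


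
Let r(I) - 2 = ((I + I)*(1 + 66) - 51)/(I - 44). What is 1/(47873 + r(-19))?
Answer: 9/431246 ≈ 2.0870e-5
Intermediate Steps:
r(I) = 2 + (-51 + 134*I)/(-44 + I) (r(I) = 2 + ((I + I)*(1 + 66) - 51)/(I - 44) = 2 + ((2*I)*67 - 51)/(-44 + I) = 2 + (134*I - 51)/(-44 + I) = 2 + (-51 + 134*I)/(-44 + I))
1/(47873 + r(-19)) = 1/(47873 + (-139 + 136*(-19))/(-44 - 19)) = 1/(47873 + (-139 - 2584)/(-63)) = 1/(47873 - 1/63*(-2723)) = 1/(47873 + 389/9) = 1/(431246/9) = 9/431246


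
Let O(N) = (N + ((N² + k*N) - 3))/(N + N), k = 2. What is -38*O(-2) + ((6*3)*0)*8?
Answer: -95/2 ≈ -47.500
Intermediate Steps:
O(N) = (-3 + N² + 3*N)/(2*N) (O(N) = (N + ((N² + 2*N) - 3))/(N + N) = (N + (-3 + N² + 2*N))/((2*N)) = (-3 + N² + 3*N)*(1/(2*N)) = (-3 + N² + 3*N)/(2*N))
-38*O(-2) + ((6*3)*0)*8 = -19*(-3 - 2*(3 - 2))/(-2) + ((6*3)*0)*8 = -19*(-1)*(-3 - 2*1)/2 + (18*0)*8 = -19*(-1)*(-3 - 2)/2 + 0*8 = -19*(-1)*(-5)/2 + 0 = -38*5/4 + 0 = -95/2 + 0 = -95/2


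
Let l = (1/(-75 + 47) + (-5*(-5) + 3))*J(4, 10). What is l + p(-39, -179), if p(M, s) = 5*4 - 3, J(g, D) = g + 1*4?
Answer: 1685/7 ≈ 240.71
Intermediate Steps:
J(g, D) = 4 + g (J(g, D) = g + 4 = 4 + g)
p(M, s) = 17 (p(M, s) = 20 - 3 = 17)
l = 1566/7 (l = (1/(-75 + 47) + (-5*(-5) + 3))*(4 + 4) = (1/(-28) + (25 + 3))*8 = (-1/28 + 28)*8 = (783/28)*8 = 1566/7 ≈ 223.71)
l + p(-39, -179) = 1566/7 + 17 = 1685/7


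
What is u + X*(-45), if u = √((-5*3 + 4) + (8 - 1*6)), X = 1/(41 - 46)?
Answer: 9 + 3*I ≈ 9.0 + 3.0*I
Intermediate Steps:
X = -⅕ (X = 1/(-5) = -⅕ ≈ -0.20000)
u = 3*I (u = √((-15 + 4) + (8 - 6)) = √(-11 + 2) = √(-9) = 3*I ≈ 3.0*I)
u + X*(-45) = 3*I - ⅕*(-45) = 3*I + 9 = 9 + 3*I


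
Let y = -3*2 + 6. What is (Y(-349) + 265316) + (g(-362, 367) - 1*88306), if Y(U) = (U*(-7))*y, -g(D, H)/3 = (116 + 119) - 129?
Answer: 176692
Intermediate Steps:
g(D, H) = -318 (g(D, H) = -3*((116 + 119) - 129) = -3*(235 - 129) = -3*106 = -318)
y = 0 (y = -6 + 6 = 0)
Y(U) = 0 (Y(U) = (U*(-7))*0 = -7*U*0 = 0)
(Y(-349) + 265316) + (g(-362, 367) - 1*88306) = (0 + 265316) + (-318 - 1*88306) = 265316 + (-318 - 88306) = 265316 - 88624 = 176692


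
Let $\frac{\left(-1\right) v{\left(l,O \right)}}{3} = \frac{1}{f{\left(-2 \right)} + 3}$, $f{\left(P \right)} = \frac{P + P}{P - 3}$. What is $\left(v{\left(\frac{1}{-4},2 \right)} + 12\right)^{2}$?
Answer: $\frac{45369}{361} \approx 125.68$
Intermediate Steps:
$f{\left(P \right)} = \frac{2 P}{-3 + P}$
$v{\left(l,O \right)} = - \frac{15}{19}$ ($v{\left(l,O \right)} = - \frac{3}{2 \left(-2\right) \frac{1}{-3 - 2} + 3} = - \frac{3}{2 \left(-2\right) \frac{1}{-5} + 3} = - \frac{3}{2 \left(-2\right) \left(- \frac{1}{5}\right) + 3} = - \frac{3}{\frac{4}{5} + 3} = - \frac{3}{\frac{19}{5}} = \left(-3\right) \frac{5}{19} = - \frac{15}{19}$)
$\left(v{\left(\frac{1}{-4},2 \right)} + 12\right)^{2} = \left(- \frac{15}{19} + 12\right)^{2} = \left(\frac{213}{19}\right)^{2} = \frac{45369}{361}$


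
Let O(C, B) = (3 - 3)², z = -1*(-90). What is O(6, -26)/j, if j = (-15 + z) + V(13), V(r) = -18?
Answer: 0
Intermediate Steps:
z = 90
O(C, B) = 0 (O(C, B) = 0² = 0)
j = 57 (j = (-15 + 90) - 18 = 75 - 18 = 57)
O(6, -26)/j = 0/57 = 0*(1/57) = 0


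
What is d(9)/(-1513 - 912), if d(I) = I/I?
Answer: -1/2425 ≈ -0.00041237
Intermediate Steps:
d(I) = 1
d(9)/(-1513 - 912) = 1/(-1513 - 912) = 1/(-2425) = -1/2425*1 = -1/2425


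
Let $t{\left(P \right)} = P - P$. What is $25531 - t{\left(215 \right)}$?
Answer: $25531$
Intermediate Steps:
$t{\left(P \right)} = 0$
$25531 - t{\left(215 \right)} = 25531 - 0 = 25531 + 0 = 25531$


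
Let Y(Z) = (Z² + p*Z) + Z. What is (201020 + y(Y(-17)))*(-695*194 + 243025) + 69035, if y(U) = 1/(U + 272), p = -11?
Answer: 15898831928680/731 ≈ 2.1749e+10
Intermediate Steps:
Y(Z) = Z² - 10*Z (Y(Z) = (Z² - 11*Z) + Z = Z² - 10*Z)
y(U) = 1/(272 + U)
(201020 + y(Y(-17)))*(-695*194 + 243025) + 69035 = (201020 + 1/(272 - 17*(-10 - 17)))*(-695*194 + 243025) + 69035 = (201020 + 1/(272 - 17*(-27)))*(-134830 + 243025) + 69035 = (201020 + 1/(272 + 459))*108195 + 69035 = (201020 + 1/731)*108195 + 69035 = (146945621/731)*108195 + 69035 = 15898781464095/731 + 69035 = 15898831928680/731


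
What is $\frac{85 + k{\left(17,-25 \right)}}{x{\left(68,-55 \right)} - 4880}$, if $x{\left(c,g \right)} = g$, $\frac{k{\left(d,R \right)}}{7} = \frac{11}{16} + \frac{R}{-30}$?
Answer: $- \frac{4591}{236880} \approx -0.019381$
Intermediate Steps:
$k{\left(d,R \right)} = \frac{77}{16} - \frac{7 R}{30}$ ($k{\left(d,R \right)} = 7 \left(\frac{11}{16} + \frac{R}{-30}\right) = 7 \left(11 \cdot \frac{1}{16} + R \left(- \frac{1}{30}\right)\right) = 7 \left(\frac{11}{16} - \frac{R}{30}\right) = \frac{77}{16} - \frac{7 R}{30}$)
$\frac{85 + k{\left(17,-25 \right)}}{x{\left(68,-55 \right)} - 4880} = \frac{85 + \left(\frac{77}{16} - - \frac{35}{6}\right)}{-55 - 4880} = \frac{85 + \left(\frac{77}{16} + \frac{35}{6}\right)}{-4935} = \left(85 + \frac{511}{48}\right) \left(- \frac{1}{4935}\right) = \frac{4591}{48} \left(- \frac{1}{4935}\right) = - \frac{4591}{236880}$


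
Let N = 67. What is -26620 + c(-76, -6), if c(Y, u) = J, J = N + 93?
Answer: -26460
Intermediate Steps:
J = 160 (J = 67 + 93 = 160)
c(Y, u) = 160
-26620 + c(-76, -6) = -26620 + 160 = -26460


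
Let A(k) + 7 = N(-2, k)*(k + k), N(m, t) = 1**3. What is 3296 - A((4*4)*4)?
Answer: 3175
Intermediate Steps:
N(m, t) = 1
A(k) = -7 + 2*k (A(k) = -7 + 1*(k + k) = -7 + 1*(2*k) = -7 + 2*k)
3296 - A((4*4)*4) = 3296 - (-7 + 2*((4*4)*4)) = 3296 - (-7 + 2*(16*4)) = 3296 - (-7 + 2*64) = 3296 - (-7 + 128) = 3296 - 1*121 = 3296 - 121 = 3175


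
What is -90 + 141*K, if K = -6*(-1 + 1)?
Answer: -90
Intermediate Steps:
K = 0 (K = -6*0 = 0)
-90 + 141*K = -90 + 141*0 = -90 + 0 = -90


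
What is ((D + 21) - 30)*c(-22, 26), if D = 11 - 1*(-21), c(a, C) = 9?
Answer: 207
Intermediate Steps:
D = 32 (D = 11 + 21 = 32)
((D + 21) - 30)*c(-22, 26) = ((32 + 21) - 30)*9 = (53 - 30)*9 = 23*9 = 207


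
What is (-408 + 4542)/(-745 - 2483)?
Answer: -689/538 ≈ -1.2807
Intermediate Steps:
(-408 + 4542)/(-745 - 2483) = 4134/(-3228) = 4134*(-1/3228) = -689/538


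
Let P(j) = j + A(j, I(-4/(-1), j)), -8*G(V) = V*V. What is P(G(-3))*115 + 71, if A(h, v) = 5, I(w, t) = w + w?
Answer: 4133/8 ≈ 516.63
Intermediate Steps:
I(w, t) = 2*w
G(V) = -V²/8 (G(V) = -V*V/8 = -V²/8)
P(j) = 5 + j (P(j) = j + 5 = 5 + j)
P(G(-3))*115 + 71 = (5 - ⅛*(-3)²)*115 + 71 = (5 - ⅛*9)*115 + 71 = (5 - 9/8)*115 + 71 = (31/8)*115 + 71 = 3565/8 + 71 = 4133/8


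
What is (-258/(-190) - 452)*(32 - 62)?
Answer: 256866/19 ≈ 13519.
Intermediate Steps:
(-258/(-190) - 452)*(32 - 62) = (-258*(-1/190) - 452)*(-30) = (129/95 - 452)*(-30) = -42811/95*(-30) = 256866/19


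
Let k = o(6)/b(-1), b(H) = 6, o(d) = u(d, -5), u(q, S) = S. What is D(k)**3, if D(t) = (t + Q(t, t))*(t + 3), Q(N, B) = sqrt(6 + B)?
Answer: -6404255/46656 + 63713*sqrt(186)/5184 ≈ 30.352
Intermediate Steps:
o(d) = -5
k = -5/6 ≈ -0.83333
D(t) = (3 + t)*(t + sqrt(6 + t)) (D(t) = (t + sqrt(6 + t))*(t + 3) = (t + sqrt(6 + t))*(3 + t) = (3 + t)*(t + sqrt(6 + t)))
D(k)**3 = ((-5/6)**2 + 3*(-5/6) + 3*sqrt(6 - 5/6) - 5*sqrt(6 - 5/6)/6)**3 = (25/36 - 5/2 + 3*sqrt(31/6) - 5*sqrt(186)/36)**3 = (25/36 - 5/2 + 3*(sqrt(186)/6) - 5*sqrt(186)/36)**3 = (25/36 - 5/2 + sqrt(186)/2 - 5*sqrt(186)/36)**3 = (-65/36 + 13*sqrt(186)/36)**3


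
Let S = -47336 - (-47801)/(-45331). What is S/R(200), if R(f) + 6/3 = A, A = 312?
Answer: -165064309/1080970 ≈ -152.70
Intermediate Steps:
S = -165064309/3487 (S = -47336 - (-47801)*(-1)/45331 = -47336 - 1*3677/3487 = -47336 - 3677/3487 = -165064309/3487 ≈ -47337.)
R(f) = 310 (R(f) = -2 + 312 = 310)
S/R(200) = -165064309/3487/310 = -165064309/3487*1/310 = -165064309/1080970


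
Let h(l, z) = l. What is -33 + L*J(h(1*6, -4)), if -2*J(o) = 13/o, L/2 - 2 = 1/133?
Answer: -9935/266 ≈ -37.350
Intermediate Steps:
L = 534/133 (L = 4 + 2/133 = 534/133 ≈ 4.0150)
J(o) = -13/(2*o)
-33 + L*J(h(1*6, -4)) = -33 + 534*(-13/(2*(1*6)))/133 = -33 + 534*(-13/2/6)/133 = -33 + 534*(-13/2*⅙)/133 = -33 + (534/133)*(-13/12) = -33 - 1157/266 = -9935/266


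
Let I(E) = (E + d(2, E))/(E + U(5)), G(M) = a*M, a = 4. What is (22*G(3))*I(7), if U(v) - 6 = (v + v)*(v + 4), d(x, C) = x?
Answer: 2376/103 ≈ 23.068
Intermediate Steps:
U(v) = 6 + 2*v*(4 + v) (U(v) = 6 + (v + v)*(v + 4) = 6 + (2*v)*(4 + v) = 6 + 2*v*(4 + v))
G(M) = 4*M
I(E) = (2 + E)/(96 + E) (I(E) = (E + 2)/(E + (6 + 2*5**2 + 8*5)) = (2 + E)/(E + (6 + 2*25 + 40)) = (2 + E)/(E + (6 + 50 + 40)) = (2 + E)/(E + 96) = (2 + E)/(96 + E))
(22*G(3))*I(7) = (22*(4*3))*((2 + 7)/(96 + 7)) = (22*12)*(9/103) = 264*((1/103)*9) = 264*(9/103) = 2376/103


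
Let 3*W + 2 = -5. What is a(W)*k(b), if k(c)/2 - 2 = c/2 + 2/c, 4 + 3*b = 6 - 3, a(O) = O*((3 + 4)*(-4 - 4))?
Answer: -9800/9 ≈ -1088.9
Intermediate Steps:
W = -7/3 (W = -⅔ + (⅓)*(-5) = -⅔ - 5/3 = -7/3 ≈ -2.3333)
a(O) = -56*O (a(O) = O*(7*(-8)) = O*(-56) = -56*O)
b = -⅓ (b = -4/3 + (6 - 3)/3 = -4/3 + (⅓)*3 = -4/3 + 1 = -⅓ ≈ -0.33333)
k(c) = 4 + c + 4/c (k(c) = 4 + 2*(c/2 + 2/c) = 4 + (c + 4/c) = 4 + c + 4/c)
a(W)*k(b) = (-56*(-7/3))*(4 - ⅓ + 4/(-⅓)) = 392*(4 - ⅓ + 4*(-3))/3 = 392*(4 - ⅓ - 12)/3 = (392/3)*(-25/3) = -9800/9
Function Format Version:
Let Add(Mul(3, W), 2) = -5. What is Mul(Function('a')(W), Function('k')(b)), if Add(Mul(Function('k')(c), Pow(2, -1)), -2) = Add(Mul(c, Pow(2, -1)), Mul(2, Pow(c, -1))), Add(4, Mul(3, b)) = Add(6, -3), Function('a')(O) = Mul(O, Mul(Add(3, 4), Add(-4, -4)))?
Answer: Rational(-9800, 9) ≈ -1088.9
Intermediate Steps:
W = Rational(-7, 3) (W = Add(Rational(-2, 3), Mul(Rational(1, 3), -5)) = Add(Rational(-2, 3), Rational(-5, 3)) = Rational(-7, 3) ≈ -2.3333)
Function('a')(O) = Mul(-56, O) (Function('a')(O) = Mul(O, Mul(7, -8)) = Mul(O, -56) = Mul(-56, O))
b = Rational(-1, 3) (b = Add(Rational(-4, 3), Mul(Rational(1, 3), Add(6, -3))) = Add(Rational(-4, 3), Mul(Rational(1, 3), 3)) = Add(Rational(-4, 3), 1) = Rational(-1, 3) ≈ -0.33333)
Function('k')(c) = Add(4, c, Mul(4, Pow(c, -1))) (Function('k')(c) = Add(4, Mul(2, Add(Mul(c, Pow(2, -1)), Mul(2, Pow(c, -1))))) = Add(4, Mul(2, Add(Mul(c, Rational(1, 2)), Mul(2, Pow(c, -1))))) = Add(4, Mul(2, Add(Mul(Rational(1, 2), c), Mul(2, Pow(c, -1))))) = Add(4, Add(c, Mul(4, Pow(c, -1)))) = Add(4, c, Mul(4, Pow(c, -1))))
Mul(Function('a')(W), Function('k')(b)) = Mul(Mul(-56, Rational(-7, 3)), Add(4, Rational(-1, 3), Mul(4, Pow(Rational(-1, 3), -1)))) = Mul(Rational(392, 3), Add(4, Rational(-1, 3), Mul(4, -3))) = Mul(Rational(392, 3), Add(4, Rational(-1, 3), -12)) = Mul(Rational(392, 3), Rational(-25, 3)) = Rational(-9800, 9)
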